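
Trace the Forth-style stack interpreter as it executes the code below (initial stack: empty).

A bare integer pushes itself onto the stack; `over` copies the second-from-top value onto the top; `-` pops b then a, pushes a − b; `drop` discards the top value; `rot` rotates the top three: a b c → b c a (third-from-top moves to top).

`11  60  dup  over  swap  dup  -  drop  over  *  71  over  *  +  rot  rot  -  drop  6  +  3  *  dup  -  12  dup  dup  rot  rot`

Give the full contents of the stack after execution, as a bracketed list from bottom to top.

[0, 12, 12, 12]

11   → [11]
60   → [11, 60]
dup  → [11, 60, 60]
over → [11, 60, 60, 60]
swap → [11, 60, 60, 60]
dup  → [11, 60, 60, 60, 60]
-    → [11, 60, 60, 0]
drop → [11, 60, 60]
over → [11, 60, 60, 60]
*    → [11, 60, 3600]
71   → [11, 60, 3600, 71]
over → [11, 60, 3600, 71, 3600]
*    → [11, 60, 3600, 255600]
+    → [11, 60, 259200]
rot  → [60, 259200, 11]
rot  → [259200, 11, 60]
-    → [259200, -49]
drop → [259200]
6    → [259200, 6]
+    → [259206]
3    → [259206, 3]
*    → [777618]
dup  → [777618, 777618]
-    → [0]
12   → [0, 12]
dup  → [0, 12, 12]
dup  → [0, 12, 12, 12]
rot  → [0, 12, 12, 12]
rot  → [0, 12, 12, 12]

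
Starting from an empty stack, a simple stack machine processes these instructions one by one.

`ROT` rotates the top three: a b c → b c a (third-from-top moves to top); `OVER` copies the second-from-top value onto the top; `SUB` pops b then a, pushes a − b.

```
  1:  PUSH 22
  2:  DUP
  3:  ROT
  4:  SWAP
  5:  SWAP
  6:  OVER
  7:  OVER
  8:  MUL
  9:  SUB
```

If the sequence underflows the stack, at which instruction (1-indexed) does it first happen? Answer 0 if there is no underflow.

3

PUSH 22 : 22
DUP     : 22 22
ROT  — needs 3 operands, stack has 2 → underflow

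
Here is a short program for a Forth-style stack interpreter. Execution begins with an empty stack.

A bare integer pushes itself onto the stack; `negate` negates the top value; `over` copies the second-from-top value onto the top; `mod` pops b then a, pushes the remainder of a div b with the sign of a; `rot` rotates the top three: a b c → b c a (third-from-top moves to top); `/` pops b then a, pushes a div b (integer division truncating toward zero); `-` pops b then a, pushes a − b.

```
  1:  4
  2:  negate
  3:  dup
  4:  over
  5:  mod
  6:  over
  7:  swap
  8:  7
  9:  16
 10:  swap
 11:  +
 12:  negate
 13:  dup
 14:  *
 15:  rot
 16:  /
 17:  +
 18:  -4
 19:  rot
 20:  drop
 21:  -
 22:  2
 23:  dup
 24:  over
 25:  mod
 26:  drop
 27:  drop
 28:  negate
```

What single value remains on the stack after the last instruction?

128

4      -> [4]
negate -> [-4]
dup    -> [-4, -4]
over   -> [-4, -4, -4]
mod    -> [-4, 0]
over   -> [-4, 0, -4]
swap   -> [-4, -4, 0]
7      -> [-4, -4, 0, 7]
16     -> [-4, -4, 0, 7, 16]
swap   -> [-4, -4, 0, 16, 7]
+      -> [-4, -4, 0, 23]
negate -> [-4, -4, 0, -23]
dup    -> [-4, -4, 0, -23, -23]
*      -> [-4, -4, 0, 529]
rot    -> [-4, 0, 529, -4]
/      -> [-4, 0, -132]
+      -> [-4, -132]
-4     -> [-4, -132, -4]
rot    -> [-132, -4, -4]
drop   -> [-132, -4]
-      -> [-128]
2      -> [-128, 2]
dup    -> [-128, 2, 2]
over   -> [-128, 2, 2, 2]
mod    -> [-128, 2, 0]
drop   -> [-128, 2]
drop   -> [-128]
negate -> [128]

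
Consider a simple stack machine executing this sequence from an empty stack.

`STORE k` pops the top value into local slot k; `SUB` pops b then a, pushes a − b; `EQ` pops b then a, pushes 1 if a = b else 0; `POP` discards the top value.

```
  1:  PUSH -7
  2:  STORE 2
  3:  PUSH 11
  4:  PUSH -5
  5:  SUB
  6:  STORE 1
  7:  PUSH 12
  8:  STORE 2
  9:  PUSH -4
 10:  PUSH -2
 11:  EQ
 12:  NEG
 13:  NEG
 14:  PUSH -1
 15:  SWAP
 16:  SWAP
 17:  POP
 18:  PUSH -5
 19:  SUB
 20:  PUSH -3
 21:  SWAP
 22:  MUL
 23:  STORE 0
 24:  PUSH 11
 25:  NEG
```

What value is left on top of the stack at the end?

PUSH -7 → -7
STORE 2 → (empty)
PUSH 11 → 11
PUSH -5 → 11 -5
SUB     → 16
STORE 1 → (empty)
PUSH 12 → 12
STORE 2 → (empty)
PUSH -4 → -4
PUSH -2 → -4 -2
EQ      → 0
NEG     → 0
NEG     → 0
PUSH -1 → 0 -1
SWAP    → -1 0
SWAP    → 0 -1
POP     → 0
PUSH -5 → 0 -5
SUB     → 5
PUSH -3 → 5 -3
SWAP    → -3 5
MUL     → -15
STORE 0 → (empty)
PUSH 11 → 11
NEG     → -11

-11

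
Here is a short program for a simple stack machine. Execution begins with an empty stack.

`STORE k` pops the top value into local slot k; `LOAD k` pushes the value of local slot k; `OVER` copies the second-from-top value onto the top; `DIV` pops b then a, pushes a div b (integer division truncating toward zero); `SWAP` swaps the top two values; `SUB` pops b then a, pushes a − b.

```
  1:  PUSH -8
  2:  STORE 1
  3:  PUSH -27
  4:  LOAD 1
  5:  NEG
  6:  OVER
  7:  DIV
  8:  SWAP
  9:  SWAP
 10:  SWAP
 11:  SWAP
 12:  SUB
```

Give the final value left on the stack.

-27

PUSH -8  → -8
STORE 1  → (empty)
PUSH -27 → -27
LOAD 1   → -27 -8
NEG      → -27 8
OVER     → -27 8 -27
DIV      → -27 0
SWAP     → 0 -27
SWAP     → -27 0
SWAP     → 0 -27
SWAP     → -27 0
SUB      → -27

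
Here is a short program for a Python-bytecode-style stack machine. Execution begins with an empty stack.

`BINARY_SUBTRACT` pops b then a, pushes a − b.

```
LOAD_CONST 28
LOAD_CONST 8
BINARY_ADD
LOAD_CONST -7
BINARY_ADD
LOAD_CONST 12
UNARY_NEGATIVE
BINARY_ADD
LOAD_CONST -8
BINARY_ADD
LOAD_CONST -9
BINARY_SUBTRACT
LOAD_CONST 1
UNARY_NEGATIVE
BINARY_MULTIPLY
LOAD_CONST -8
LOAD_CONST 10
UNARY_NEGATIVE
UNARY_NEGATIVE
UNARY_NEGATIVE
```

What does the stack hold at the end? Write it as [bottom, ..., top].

LOAD_CONST 28   → [28]
LOAD_CONST 8    → [28, 8]
BINARY_ADD      → [36]
LOAD_CONST -7   → [36, -7]
BINARY_ADD      → [29]
LOAD_CONST 12   → [29, 12]
UNARY_NEGATIVE  → [29, -12]
BINARY_ADD      → [17]
LOAD_CONST -8   → [17, -8]
BINARY_ADD      → [9]
LOAD_CONST -9   → [9, -9]
BINARY_SUBTRACT → [18]
LOAD_CONST 1    → [18, 1]
UNARY_NEGATIVE  → [18, -1]
BINARY_MULTIPLY → [-18]
LOAD_CONST -8   → [-18, -8]
LOAD_CONST 10   → [-18, -8, 10]
UNARY_NEGATIVE  → [-18, -8, -10]
UNARY_NEGATIVE  → [-18, -8, 10]
UNARY_NEGATIVE  → [-18, -8, -10]

[-18, -8, -10]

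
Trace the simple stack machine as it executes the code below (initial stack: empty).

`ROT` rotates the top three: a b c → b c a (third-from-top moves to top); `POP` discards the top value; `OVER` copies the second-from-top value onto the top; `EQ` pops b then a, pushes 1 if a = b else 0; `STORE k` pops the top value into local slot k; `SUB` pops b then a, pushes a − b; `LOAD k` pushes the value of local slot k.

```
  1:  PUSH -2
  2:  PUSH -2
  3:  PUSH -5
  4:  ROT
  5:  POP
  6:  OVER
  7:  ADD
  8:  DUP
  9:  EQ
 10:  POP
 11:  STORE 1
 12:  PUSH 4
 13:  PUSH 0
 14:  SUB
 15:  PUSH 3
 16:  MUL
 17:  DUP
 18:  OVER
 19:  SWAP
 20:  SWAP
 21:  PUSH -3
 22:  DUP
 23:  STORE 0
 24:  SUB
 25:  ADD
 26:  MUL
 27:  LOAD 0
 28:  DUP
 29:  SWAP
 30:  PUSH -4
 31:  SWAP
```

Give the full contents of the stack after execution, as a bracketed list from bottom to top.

[324, -3, -4, -3]

PUSH -2 → [-2]
PUSH -2 → [-2, -2]
PUSH -5 → [-2, -2, -5]
ROT     → [-2, -5, -2]
POP     → [-2, -5]
OVER    → [-2, -5, -2]
ADD     → [-2, -7]
DUP     → [-2, -7, -7]
EQ      → [-2, 1]
POP     → [-2]
STORE 1 → []
PUSH 4  → [4]
PUSH 0  → [4, 0]
SUB     → [4]
PUSH 3  → [4, 3]
MUL     → [12]
DUP     → [12, 12]
OVER    → [12, 12, 12]
SWAP    → [12, 12, 12]
SWAP    → [12, 12, 12]
PUSH -3 → [12, 12, 12, -3]
DUP     → [12, 12, 12, -3, -3]
STORE 0 → [12, 12, 12, -3]
SUB     → [12, 12, 15]
ADD     → [12, 27]
MUL     → [324]
LOAD 0  → [324, -3]
DUP     → [324, -3, -3]
SWAP    → [324, -3, -3]
PUSH -4 → [324, -3, -3, -4]
SWAP    → [324, -3, -4, -3]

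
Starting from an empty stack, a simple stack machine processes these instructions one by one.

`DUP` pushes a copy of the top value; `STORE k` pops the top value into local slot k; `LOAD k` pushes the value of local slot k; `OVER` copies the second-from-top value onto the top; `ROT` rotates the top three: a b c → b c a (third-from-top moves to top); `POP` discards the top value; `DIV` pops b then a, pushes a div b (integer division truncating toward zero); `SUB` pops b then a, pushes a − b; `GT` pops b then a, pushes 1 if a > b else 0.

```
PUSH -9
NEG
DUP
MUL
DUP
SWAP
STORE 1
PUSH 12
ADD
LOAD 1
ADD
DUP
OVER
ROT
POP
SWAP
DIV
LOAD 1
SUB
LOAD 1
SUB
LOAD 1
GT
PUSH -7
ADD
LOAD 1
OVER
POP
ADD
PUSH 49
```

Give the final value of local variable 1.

PUSH -9 → -9
NEG     → 9
DUP     → 9 9
MUL     → 81
DUP     → 81 81
SWAP    → 81 81
STORE 1 → 81
PUSH 12 → 81 12
ADD     → 93
LOAD 1  → 93 81
ADD     → 174
DUP     → 174 174
OVER    → 174 174 174
ROT     → 174 174 174
POP     → 174 174
SWAP    → 174 174
DIV     → 1
LOAD 1  → 1 81
SUB     → -80
LOAD 1  → -80 81
SUB     → -161
LOAD 1  → -161 81
GT      → 0
PUSH -7 → 0 -7
ADD     → -7
LOAD 1  → -7 81
OVER    → -7 81 -7
POP     → -7 81
ADD     → 74
PUSH 49 → 74 49

81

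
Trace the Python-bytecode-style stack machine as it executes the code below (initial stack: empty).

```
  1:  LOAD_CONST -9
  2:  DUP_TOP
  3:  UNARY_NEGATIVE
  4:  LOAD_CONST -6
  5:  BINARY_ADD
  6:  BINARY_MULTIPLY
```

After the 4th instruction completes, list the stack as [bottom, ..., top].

[-9, 9, -6]

LOAD_CONST -9  -> -9
DUP_TOP        -> -9 -9
UNARY_NEGATIVE -> -9 9
LOAD_CONST -6  -> -9 9 -6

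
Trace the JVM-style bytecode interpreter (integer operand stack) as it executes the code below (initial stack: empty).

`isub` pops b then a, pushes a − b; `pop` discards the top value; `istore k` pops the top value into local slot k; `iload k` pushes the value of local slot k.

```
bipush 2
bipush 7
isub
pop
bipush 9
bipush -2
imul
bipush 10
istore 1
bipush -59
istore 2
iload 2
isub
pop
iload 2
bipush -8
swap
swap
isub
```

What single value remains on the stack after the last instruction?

bipush 2    2
bipush 7    2 7
isub        -5
pop         (empty)
bipush 9    9
bipush -2   9 -2
imul        -18
bipush 10   -18 10
istore 1    -18
bipush -59  -18 -59
istore 2    -18
iload 2     -18 -59
isub        41
pop         (empty)
iload 2     -59
bipush -8   -59 -8
swap        -8 -59
swap        -59 -8
isub        -51

-51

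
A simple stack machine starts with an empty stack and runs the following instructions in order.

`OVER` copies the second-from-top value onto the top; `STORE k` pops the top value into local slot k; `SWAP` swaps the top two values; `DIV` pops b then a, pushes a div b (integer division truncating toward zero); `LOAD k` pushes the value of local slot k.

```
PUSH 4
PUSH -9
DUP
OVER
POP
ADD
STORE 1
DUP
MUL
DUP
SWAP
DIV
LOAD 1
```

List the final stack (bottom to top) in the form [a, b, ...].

PUSH 4  → [4]
PUSH -9 → [4, -9]
DUP     → [4, -9, -9]
OVER    → [4, -9, -9, -9]
POP     → [4, -9, -9]
ADD     → [4, -18]
STORE 1 → [4]
DUP     → [4, 4]
MUL     → [16]
DUP     → [16, 16]
SWAP    → [16, 16]
DIV     → [1]
LOAD 1  → [1, -18]

[1, -18]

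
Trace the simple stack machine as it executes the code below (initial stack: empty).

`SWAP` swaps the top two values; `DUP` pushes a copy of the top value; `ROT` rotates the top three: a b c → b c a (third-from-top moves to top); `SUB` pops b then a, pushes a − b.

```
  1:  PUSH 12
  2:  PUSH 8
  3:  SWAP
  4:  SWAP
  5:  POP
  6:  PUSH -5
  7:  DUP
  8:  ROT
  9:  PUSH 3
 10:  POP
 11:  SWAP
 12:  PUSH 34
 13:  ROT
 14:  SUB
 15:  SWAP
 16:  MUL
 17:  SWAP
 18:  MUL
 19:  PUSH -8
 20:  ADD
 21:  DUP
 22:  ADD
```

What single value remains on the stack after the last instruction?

1084

PUSH 12 → [12]
PUSH 8  → [12, 8]
SWAP    → [8, 12]
SWAP    → [12, 8]
POP     → [12]
PUSH -5 → [12, -5]
DUP     → [12, -5, -5]
ROT     → [-5, -5, 12]
PUSH 3  → [-5, -5, 12, 3]
POP     → [-5, -5, 12]
SWAP    → [-5, 12, -5]
PUSH 34 → [-5, 12, -5, 34]
ROT     → [-5, -5, 34, 12]
SUB     → [-5, -5, 22]
SWAP    → [-5, 22, -5]
MUL     → [-5, -110]
SWAP    → [-110, -5]
MUL     → [550]
PUSH -8 → [550, -8]
ADD     → [542]
DUP     → [542, 542]
ADD     → [1084]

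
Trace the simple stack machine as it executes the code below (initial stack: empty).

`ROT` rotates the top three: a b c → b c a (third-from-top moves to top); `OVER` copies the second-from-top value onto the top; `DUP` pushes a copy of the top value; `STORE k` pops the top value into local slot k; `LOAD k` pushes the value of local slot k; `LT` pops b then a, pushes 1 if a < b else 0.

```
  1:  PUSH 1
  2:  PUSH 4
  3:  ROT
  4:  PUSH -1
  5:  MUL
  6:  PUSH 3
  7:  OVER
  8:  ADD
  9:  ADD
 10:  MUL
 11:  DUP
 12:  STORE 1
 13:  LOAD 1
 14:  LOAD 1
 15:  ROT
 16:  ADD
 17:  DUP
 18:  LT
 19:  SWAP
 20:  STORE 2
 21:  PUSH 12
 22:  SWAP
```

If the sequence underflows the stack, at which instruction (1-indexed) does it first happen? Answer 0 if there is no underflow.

PUSH 1  1
PUSH 4  1 4
ROT  — needs 3 operands, stack has 2 → underflow

3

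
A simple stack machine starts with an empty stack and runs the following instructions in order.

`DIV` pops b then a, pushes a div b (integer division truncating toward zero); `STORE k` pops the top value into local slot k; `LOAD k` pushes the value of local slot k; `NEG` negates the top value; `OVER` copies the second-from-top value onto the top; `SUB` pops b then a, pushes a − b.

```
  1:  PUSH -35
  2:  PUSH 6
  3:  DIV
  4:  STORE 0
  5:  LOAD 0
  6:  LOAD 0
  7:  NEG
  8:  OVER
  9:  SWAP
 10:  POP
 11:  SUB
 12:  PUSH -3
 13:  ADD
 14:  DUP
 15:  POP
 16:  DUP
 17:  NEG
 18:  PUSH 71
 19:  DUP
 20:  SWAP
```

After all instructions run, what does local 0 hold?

-5

PUSH -35  [-35]
PUSH 6    [-35, 6]
DIV       [-5]
STORE 0   []
LOAD 0    [-5]
LOAD 0    [-5, -5]
NEG       [-5, 5]
OVER      [-5, 5, -5]
SWAP      [-5, -5, 5]
POP       [-5, -5]
SUB       [0]
PUSH -3   [0, -3]
ADD       [-3]
DUP       [-3, -3]
POP       [-3]
DUP       [-3, -3]
NEG       [-3, 3]
PUSH 71   [-3, 3, 71]
DUP       [-3, 3, 71, 71]
SWAP      [-3, 3, 71, 71]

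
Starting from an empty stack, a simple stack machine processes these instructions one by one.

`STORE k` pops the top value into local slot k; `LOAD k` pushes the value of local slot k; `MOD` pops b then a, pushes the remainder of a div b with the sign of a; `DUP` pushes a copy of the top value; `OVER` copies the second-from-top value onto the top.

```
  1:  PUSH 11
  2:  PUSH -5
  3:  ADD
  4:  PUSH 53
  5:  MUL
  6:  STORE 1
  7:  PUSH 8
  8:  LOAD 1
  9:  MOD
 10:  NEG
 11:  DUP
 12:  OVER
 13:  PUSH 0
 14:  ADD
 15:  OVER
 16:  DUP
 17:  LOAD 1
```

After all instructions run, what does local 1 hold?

318

PUSH 11  11
PUSH -5  11 -5
ADD      6
PUSH 53  6 53
MUL      318
STORE 1  (empty)
PUSH 8   8
LOAD 1   8 318
MOD      8
NEG      -8
DUP      -8 -8
OVER     -8 -8 -8
PUSH 0   -8 -8 -8 0
ADD      -8 -8 -8
OVER     -8 -8 -8 -8
DUP      -8 -8 -8 -8 -8
LOAD 1   -8 -8 -8 -8 -8 318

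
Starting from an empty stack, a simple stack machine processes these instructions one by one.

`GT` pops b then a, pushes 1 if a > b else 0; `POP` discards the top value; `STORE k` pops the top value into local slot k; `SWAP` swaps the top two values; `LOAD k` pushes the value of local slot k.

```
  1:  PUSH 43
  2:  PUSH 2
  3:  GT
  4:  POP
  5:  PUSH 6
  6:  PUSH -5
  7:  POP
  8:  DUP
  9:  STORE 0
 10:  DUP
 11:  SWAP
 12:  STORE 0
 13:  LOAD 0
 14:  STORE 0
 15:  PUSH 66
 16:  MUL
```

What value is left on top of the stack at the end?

396

PUSH 43 : [43]
PUSH 2  : [43, 2]
GT      : [1]
POP     : []
PUSH 6  : [6]
PUSH -5 : [6, -5]
POP     : [6]
DUP     : [6, 6]
STORE 0 : [6]
DUP     : [6, 6]
SWAP    : [6, 6]
STORE 0 : [6]
LOAD 0  : [6, 6]
STORE 0 : [6]
PUSH 66 : [6, 66]
MUL     : [396]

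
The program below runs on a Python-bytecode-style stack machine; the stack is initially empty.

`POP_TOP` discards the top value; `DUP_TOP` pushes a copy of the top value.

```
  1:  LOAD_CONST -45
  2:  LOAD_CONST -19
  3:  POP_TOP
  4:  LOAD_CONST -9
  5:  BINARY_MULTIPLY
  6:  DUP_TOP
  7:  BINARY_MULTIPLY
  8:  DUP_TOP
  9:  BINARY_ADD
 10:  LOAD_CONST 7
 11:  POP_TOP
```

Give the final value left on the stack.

328050

LOAD_CONST -45  → [-45]
LOAD_CONST -19  → [-45, -19]
POP_TOP         → [-45]
LOAD_CONST -9   → [-45, -9]
BINARY_MULTIPLY → [405]
DUP_TOP         → [405, 405]
BINARY_MULTIPLY → [164025]
DUP_TOP         → [164025, 164025]
BINARY_ADD      → [328050]
LOAD_CONST 7    → [328050, 7]
POP_TOP         → [328050]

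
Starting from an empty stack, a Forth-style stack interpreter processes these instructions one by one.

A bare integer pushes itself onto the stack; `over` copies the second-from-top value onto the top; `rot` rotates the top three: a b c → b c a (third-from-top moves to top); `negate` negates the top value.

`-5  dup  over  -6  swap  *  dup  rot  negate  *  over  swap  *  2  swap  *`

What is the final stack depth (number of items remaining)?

-5     : -5
dup    : -5 -5
over   : -5 -5 -5
-6     : -5 -5 -5 -6
swap   : -5 -5 -6 -5
*      : -5 -5 30
dup    : -5 -5 30 30
rot    : -5 30 30 -5
negate : -5 30 30 5
*      : -5 30 150
over   : -5 30 150 30
swap   : -5 30 30 150
*      : -5 30 4500
2      : -5 30 4500 2
swap   : -5 30 2 4500
*      : -5 30 9000

3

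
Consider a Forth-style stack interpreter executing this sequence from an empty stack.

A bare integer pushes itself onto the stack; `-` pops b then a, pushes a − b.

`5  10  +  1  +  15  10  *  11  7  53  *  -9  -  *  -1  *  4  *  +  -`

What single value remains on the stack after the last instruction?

16586

5  : 5
10 : 5 10
+  : 15
1  : 15 1
+  : 16
15 : 16 15
10 : 16 15 10
*  : 16 150
11 : 16 150 11
7  : 16 150 11 7
53 : 16 150 11 7 53
*  : 16 150 11 371
-9 : 16 150 11 371 -9
-  : 16 150 11 380
*  : 16 150 4180
-1 : 16 150 4180 -1
*  : 16 150 -4180
4  : 16 150 -4180 4
*  : 16 150 -16720
+  : 16 -16570
-  : 16586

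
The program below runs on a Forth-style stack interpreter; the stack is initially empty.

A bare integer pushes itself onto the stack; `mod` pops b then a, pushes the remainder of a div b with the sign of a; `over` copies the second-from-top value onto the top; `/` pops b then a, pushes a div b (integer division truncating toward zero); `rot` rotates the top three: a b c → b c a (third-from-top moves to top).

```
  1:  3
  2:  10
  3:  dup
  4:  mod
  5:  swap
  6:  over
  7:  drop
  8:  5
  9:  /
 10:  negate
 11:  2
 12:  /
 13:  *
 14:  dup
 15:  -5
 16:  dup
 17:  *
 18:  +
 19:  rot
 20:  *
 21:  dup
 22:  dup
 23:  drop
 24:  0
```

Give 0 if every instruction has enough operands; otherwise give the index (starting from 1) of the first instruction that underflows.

3      -> 3
10     -> 3 10
dup    -> 3 10 10
mod    -> 3 0
swap   -> 0 3
over   -> 0 3 0
drop   -> 0 3
5      -> 0 3 5
/      -> 0 0
negate -> 0 0
2      -> 0 0 2
/      -> 0 0
*      -> 0
dup    -> 0 0
-5     -> 0 0 -5
dup    -> 0 0 -5 -5
*      -> 0 0 25
+      -> 0 25
rot  — needs 3 operands, stack has 2 → underflow

19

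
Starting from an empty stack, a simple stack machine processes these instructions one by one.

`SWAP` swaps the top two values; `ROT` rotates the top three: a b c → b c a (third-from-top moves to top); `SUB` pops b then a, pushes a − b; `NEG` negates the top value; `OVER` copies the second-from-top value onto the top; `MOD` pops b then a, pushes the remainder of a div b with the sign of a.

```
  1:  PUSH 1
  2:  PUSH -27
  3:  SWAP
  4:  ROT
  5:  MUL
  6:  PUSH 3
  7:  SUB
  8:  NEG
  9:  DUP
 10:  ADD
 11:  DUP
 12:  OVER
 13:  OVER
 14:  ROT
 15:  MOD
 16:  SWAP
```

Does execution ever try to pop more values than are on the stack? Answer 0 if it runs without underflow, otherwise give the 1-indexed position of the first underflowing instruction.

4

PUSH 1   → 1
PUSH -27 → 1 -27
SWAP     → -27 1
ROT  — needs 3 operands, stack has 2 → underflow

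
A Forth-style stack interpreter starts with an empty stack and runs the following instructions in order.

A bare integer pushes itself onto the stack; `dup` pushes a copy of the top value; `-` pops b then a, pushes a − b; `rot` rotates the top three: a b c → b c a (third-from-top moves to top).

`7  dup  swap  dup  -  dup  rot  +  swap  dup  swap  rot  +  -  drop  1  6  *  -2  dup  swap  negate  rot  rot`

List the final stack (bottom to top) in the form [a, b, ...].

[2, 6, -2]

7       [7]
dup     [7, 7]
swap    [7, 7]
dup     [7, 7, 7]
-       [7, 0]
dup     [7, 0, 0]
rot     [0, 0, 7]
+       [0, 7]
swap    [7, 0]
dup     [7, 0, 0]
swap    [7, 0, 0]
rot     [0, 0, 7]
+       [0, 7]
-       [-7]
drop    []
1       [1]
6       [1, 6]
*       [6]
-2      [6, -2]
dup     [6, -2, -2]
swap    [6, -2, -2]
negate  [6, -2, 2]
rot     [-2, 2, 6]
rot     [2, 6, -2]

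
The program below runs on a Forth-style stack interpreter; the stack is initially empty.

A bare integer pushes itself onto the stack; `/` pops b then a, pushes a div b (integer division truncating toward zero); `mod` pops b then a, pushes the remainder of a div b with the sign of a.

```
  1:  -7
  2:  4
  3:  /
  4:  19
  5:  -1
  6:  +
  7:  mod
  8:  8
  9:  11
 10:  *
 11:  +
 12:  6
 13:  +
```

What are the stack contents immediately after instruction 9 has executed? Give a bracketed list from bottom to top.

[-1, 8, 11]

-7  → -7
4   → -7 4
/   → -1
19  → -1 19
-1  → -1 19 -1
+   → -1 18
mod → -1
8   → -1 8
11  → -1 8 11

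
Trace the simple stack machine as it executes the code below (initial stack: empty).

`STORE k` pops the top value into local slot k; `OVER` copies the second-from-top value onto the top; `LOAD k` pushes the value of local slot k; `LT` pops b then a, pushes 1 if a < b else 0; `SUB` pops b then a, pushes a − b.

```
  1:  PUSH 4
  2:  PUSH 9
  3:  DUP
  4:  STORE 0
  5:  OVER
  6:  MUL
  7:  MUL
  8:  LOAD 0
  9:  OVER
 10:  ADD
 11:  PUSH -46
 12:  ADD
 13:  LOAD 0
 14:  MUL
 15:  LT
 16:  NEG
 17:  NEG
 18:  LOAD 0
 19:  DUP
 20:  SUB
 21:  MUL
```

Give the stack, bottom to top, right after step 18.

[1, 9]

PUSH 4   : 4
PUSH 9   : 4 9
DUP      : 4 9 9
STORE 0  : 4 9
OVER     : 4 9 4
MUL      : 4 36
MUL      : 144
LOAD 0   : 144 9
OVER     : 144 9 144
ADD      : 144 153
PUSH -46 : 144 153 -46
ADD      : 144 107
LOAD 0   : 144 107 9
MUL      : 144 963
LT       : 1
NEG      : -1
NEG      : 1
LOAD 0   : 1 9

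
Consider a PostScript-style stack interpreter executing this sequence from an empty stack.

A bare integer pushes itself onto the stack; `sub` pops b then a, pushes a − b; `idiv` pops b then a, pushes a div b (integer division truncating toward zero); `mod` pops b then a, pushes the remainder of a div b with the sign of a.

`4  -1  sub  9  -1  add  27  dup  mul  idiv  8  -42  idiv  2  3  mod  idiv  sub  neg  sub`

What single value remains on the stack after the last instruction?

4    → 4
-1   → 4 -1
sub  → 5
9    → 5 9
-1   → 5 9 -1
add  → 5 8
27   → 5 8 27
dup  → 5 8 27 27
mul  → 5 8 729
idiv → 5 0
8    → 5 0 8
-42  → 5 0 8 -42
idiv → 5 0 0
2    → 5 0 0 2
3    → 5 0 0 2 3
mod  → 5 0 0 2
idiv → 5 0 0
sub  → 5 0
neg  → 5 0
sub  → 5

5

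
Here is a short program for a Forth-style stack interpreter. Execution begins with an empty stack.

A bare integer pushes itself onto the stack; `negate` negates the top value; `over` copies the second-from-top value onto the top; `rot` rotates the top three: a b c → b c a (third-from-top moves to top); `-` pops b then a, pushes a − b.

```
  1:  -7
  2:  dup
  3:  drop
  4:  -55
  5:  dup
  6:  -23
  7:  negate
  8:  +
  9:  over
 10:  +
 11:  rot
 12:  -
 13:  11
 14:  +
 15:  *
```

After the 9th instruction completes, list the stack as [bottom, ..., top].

-7     → [-7]
dup    → [-7, -7]
drop   → [-7]
-55    → [-7, -55]
dup    → [-7, -55, -55]
-23    → [-7, -55, -55, -23]
negate → [-7, -55, -55, 23]
+      → [-7, -55, -32]
over   → [-7, -55, -32, -55]

[-7, -55, -32, -55]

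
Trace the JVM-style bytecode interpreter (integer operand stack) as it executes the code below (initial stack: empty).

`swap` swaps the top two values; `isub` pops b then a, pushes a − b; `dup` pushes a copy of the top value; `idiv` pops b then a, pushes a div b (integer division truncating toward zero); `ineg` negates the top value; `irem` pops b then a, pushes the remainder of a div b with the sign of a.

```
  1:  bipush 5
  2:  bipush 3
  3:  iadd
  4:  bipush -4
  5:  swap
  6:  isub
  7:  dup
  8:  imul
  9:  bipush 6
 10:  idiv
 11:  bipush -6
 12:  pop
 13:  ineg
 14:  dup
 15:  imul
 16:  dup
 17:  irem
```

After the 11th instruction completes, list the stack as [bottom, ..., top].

bipush 5   [5]
bipush 3   [5, 3]
iadd       [8]
bipush -4  [8, -4]
swap       [-4, 8]
isub       [-12]
dup        [-12, -12]
imul       [144]
bipush 6   [144, 6]
idiv       [24]
bipush -6  [24, -6]

[24, -6]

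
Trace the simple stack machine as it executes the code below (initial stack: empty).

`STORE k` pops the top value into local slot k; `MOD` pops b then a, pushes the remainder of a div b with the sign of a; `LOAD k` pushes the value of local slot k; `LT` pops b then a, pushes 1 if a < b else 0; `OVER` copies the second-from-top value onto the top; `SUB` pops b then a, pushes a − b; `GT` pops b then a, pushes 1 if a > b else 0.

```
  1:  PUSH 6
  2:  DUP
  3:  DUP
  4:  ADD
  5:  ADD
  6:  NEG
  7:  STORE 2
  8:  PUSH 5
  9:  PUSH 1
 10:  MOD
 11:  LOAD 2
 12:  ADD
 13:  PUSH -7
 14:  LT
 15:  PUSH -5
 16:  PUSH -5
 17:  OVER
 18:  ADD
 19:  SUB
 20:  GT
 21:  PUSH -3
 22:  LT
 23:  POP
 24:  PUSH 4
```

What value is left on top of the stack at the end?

PUSH 6  → [6]
DUP     → [6, 6]
DUP     → [6, 6, 6]
ADD     → [6, 12]
ADD     → [18]
NEG     → [-18]
STORE 2 → []
PUSH 5  → [5]
PUSH 1  → [5, 1]
MOD     → [0]
LOAD 2  → [0, -18]
ADD     → [-18]
PUSH -7 → [-18, -7]
LT      → [1]
PUSH -5 → [1, -5]
PUSH -5 → [1, -5, -5]
OVER    → [1, -5, -5, -5]
ADD     → [1, -5, -10]
SUB     → [1, 5]
GT      → [0]
PUSH -3 → [0, -3]
LT      → [0]
POP     → []
PUSH 4  → [4]

4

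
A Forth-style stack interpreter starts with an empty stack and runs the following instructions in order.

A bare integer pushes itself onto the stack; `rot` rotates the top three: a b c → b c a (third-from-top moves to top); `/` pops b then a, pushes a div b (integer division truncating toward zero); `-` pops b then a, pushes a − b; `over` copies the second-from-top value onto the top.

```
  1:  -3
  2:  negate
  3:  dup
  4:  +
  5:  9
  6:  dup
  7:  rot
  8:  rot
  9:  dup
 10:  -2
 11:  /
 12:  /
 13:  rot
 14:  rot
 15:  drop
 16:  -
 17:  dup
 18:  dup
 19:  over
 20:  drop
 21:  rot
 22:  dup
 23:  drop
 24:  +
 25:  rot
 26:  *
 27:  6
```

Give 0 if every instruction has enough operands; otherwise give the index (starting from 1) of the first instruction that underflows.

25

-3     → [-3]
negate → [3]
dup    → [3, 3]
+      → [6]
9      → [6, 9]
dup    → [6, 9, 9]
rot    → [9, 9, 6]
rot    → [9, 6, 9]
dup    → [9, 6, 9, 9]
-2     → [9, 6, 9, 9, -2]
/      → [9, 6, 9, -4]
/      → [9, 6, -2]
rot    → [6, -2, 9]
rot    → [-2, 9, 6]
drop   → [-2, 9]
-      → [-11]
dup    → [-11, -11]
dup    → [-11, -11, -11]
over   → [-11, -11, -11, -11]
drop   → [-11, -11, -11]
rot    → [-11, -11, -11]
dup    → [-11, -11, -11, -11]
drop   → [-11, -11, -11]
+      → [-11, -22]
rot  — needs 3 operands, stack has 2 → underflow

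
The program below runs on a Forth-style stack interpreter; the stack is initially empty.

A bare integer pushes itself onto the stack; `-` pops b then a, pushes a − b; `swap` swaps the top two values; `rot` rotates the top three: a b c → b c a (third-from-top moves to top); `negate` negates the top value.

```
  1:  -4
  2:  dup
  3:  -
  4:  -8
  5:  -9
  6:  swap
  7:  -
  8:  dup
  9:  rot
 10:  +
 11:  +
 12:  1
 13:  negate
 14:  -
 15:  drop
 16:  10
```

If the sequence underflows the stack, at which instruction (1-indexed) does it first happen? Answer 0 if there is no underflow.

0

-4     : -4
dup    : -4 -4
-      : 0
-8     : 0 -8
-9     : 0 -8 -9
swap   : 0 -9 -8
-      : 0 -1
dup    : 0 -1 -1
rot    : -1 -1 0
+      : -1 -1
+      : -2
1      : -2 1
negate : -2 -1
-      : -1
drop   : (empty)
10     : 10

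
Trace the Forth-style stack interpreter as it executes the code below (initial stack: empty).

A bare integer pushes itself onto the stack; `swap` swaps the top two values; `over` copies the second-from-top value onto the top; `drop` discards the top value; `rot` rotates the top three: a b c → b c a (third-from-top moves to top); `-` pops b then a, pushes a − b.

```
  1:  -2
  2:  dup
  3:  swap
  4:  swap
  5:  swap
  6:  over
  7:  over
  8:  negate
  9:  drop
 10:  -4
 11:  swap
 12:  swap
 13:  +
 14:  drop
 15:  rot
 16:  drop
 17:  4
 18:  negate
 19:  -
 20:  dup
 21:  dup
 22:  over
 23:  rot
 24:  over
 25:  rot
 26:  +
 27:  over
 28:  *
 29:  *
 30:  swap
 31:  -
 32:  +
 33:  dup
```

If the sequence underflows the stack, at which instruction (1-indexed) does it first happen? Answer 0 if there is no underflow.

15

-2     : [-2]
dup    : [-2, -2]
swap   : [-2, -2]
swap   : [-2, -2]
swap   : [-2, -2]
over   : [-2, -2, -2]
over   : [-2, -2, -2, -2]
negate : [-2, -2, -2, 2]
drop   : [-2, -2, -2]
-4     : [-2, -2, -2, -4]
swap   : [-2, -2, -4, -2]
swap   : [-2, -2, -2, -4]
+      : [-2, -2, -6]
drop   : [-2, -2]
rot  — needs 3 operands, stack has 2 → underflow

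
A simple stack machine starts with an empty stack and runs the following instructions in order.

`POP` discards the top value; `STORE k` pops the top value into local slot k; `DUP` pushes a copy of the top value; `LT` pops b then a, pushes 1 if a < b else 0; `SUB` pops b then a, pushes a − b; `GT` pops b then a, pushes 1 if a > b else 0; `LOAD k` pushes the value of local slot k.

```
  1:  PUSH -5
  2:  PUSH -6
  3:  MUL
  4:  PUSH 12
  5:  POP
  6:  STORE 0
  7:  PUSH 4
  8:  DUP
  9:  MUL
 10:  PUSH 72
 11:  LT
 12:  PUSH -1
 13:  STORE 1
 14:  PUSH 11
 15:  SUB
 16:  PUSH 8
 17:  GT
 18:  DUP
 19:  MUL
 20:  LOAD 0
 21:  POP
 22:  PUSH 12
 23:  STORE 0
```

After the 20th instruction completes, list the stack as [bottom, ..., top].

PUSH -5 : -5
PUSH -6 : -5 -6
MUL     : 30
PUSH 12 : 30 12
POP     : 30
STORE 0 : (empty)
PUSH 4  : 4
DUP     : 4 4
MUL     : 16
PUSH 72 : 16 72
LT      : 1
PUSH -1 : 1 -1
STORE 1 : 1
PUSH 11 : 1 11
SUB     : -10
PUSH 8  : -10 8
GT      : 0
DUP     : 0 0
MUL     : 0
LOAD 0  : 0 30

[0, 30]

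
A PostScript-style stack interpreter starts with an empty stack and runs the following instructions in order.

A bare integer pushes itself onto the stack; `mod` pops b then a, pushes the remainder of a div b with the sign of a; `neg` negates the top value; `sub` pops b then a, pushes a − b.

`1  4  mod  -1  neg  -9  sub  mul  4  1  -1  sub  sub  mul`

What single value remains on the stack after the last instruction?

20

1   → 1
4   → 1 4
mod → 1
-1  → 1 -1
neg → 1 1
-9  → 1 1 -9
sub → 1 10
mul → 10
4   → 10 4
1   → 10 4 1
-1  → 10 4 1 -1
sub → 10 4 2
sub → 10 2
mul → 20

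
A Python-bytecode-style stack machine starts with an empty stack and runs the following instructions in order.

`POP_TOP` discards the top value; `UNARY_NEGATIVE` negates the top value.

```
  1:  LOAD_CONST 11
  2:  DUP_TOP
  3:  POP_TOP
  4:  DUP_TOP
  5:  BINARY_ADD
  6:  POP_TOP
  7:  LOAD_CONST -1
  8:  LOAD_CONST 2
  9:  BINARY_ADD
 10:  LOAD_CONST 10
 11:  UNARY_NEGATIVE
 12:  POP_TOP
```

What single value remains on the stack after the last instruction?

1

LOAD_CONST 11  → 11
DUP_TOP        → 11 11
POP_TOP        → 11
DUP_TOP        → 11 11
BINARY_ADD     → 22
POP_TOP        → (empty)
LOAD_CONST -1  → -1
LOAD_CONST 2   → -1 2
BINARY_ADD     → 1
LOAD_CONST 10  → 1 10
UNARY_NEGATIVE → 1 -10
POP_TOP        → 1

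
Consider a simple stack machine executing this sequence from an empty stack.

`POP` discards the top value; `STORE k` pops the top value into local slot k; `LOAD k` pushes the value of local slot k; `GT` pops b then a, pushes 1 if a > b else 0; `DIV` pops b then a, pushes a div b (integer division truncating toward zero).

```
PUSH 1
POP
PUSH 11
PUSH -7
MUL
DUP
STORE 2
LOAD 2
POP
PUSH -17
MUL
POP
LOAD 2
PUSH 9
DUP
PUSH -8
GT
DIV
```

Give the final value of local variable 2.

-77

PUSH 1    1
POP       (empty)
PUSH 11   11
PUSH -7   11 -7
MUL       -77
DUP       -77 -77
STORE 2   -77
LOAD 2    -77 -77
POP       -77
PUSH -17  -77 -17
MUL       1309
POP       (empty)
LOAD 2    -77
PUSH 9    -77 9
DUP       -77 9 9
PUSH -8   -77 9 9 -8
GT        -77 9 1
DIV       -77 9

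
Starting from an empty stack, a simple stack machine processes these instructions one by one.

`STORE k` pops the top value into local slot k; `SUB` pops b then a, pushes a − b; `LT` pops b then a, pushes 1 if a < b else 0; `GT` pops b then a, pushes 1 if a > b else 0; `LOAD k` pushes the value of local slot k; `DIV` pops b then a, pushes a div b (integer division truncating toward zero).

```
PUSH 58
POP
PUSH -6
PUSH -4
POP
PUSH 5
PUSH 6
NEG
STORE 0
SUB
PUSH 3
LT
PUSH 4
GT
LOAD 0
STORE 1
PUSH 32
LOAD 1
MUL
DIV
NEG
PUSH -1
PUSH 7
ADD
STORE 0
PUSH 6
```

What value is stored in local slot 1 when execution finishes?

PUSH 58 -> [58]
POP     -> []
PUSH -6 -> [-6]
PUSH -4 -> [-6, -4]
POP     -> [-6]
PUSH 5  -> [-6, 5]
PUSH 6  -> [-6, 5, 6]
NEG     -> [-6, 5, -6]
STORE 0 -> [-6, 5]
SUB     -> [-11]
PUSH 3  -> [-11, 3]
LT      -> [1]
PUSH 4  -> [1, 4]
GT      -> [0]
LOAD 0  -> [0, -6]
STORE 1 -> [0]
PUSH 32 -> [0, 32]
LOAD 1  -> [0, 32, -6]
MUL     -> [0, -192]
DIV     -> [0]
NEG     -> [0]
PUSH -1 -> [0, -1]
PUSH 7  -> [0, -1, 7]
ADD     -> [0, 6]
STORE 0 -> [0]
PUSH 6  -> [0, 6]

-6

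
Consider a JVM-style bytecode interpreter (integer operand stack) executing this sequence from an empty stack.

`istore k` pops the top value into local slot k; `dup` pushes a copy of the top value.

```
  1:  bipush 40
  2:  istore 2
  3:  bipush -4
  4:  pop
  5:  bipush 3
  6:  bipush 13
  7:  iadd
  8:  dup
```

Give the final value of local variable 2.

bipush 40  40
istore 2   (empty)
bipush -4  -4
pop        (empty)
bipush 3   3
bipush 13  3 13
iadd       16
dup        16 16

40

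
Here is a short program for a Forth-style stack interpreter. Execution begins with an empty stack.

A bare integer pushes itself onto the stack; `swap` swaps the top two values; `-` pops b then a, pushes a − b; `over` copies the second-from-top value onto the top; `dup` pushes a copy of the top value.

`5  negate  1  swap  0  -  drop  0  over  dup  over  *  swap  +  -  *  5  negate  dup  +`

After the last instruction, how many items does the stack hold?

2

5      -> [5]
negate -> [-5]
1      -> [-5, 1]
swap   -> [1, -5]
0      -> [1, -5, 0]
-      -> [1, -5]
drop   -> [1]
0      -> [1, 0]
over   -> [1, 0, 1]
dup    -> [1, 0, 1, 1]
over   -> [1, 0, 1, 1, 1]
*      -> [1, 0, 1, 1]
swap   -> [1, 0, 1, 1]
+      -> [1, 0, 2]
-      -> [1, -2]
*      -> [-2]
5      -> [-2, 5]
negate -> [-2, -5]
dup    -> [-2, -5, -5]
+      -> [-2, -10]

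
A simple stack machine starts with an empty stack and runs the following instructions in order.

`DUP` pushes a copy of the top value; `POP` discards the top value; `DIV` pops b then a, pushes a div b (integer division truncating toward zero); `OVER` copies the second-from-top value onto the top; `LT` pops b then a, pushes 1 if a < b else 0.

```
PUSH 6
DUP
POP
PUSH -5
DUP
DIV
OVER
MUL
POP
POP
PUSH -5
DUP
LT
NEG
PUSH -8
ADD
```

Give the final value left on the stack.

PUSH 6   6
DUP      6 6
POP      6
PUSH -5  6 -5
DUP      6 -5 -5
DIV      6 1
OVER     6 1 6
MUL      6 6
POP      6
POP      (empty)
PUSH -5  -5
DUP      -5 -5
LT       0
NEG      0
PUSH -8  0 -8
ADD      -8

-8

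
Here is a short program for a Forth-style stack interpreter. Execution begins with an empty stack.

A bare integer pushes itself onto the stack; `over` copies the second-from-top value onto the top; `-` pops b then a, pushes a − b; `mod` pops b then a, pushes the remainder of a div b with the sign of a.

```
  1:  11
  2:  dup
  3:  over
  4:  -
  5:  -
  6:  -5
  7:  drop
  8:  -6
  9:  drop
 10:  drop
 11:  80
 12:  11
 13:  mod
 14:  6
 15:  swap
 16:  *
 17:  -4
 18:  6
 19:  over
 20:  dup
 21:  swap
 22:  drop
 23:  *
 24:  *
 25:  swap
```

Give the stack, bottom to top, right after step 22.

[18, -4, 6, -4]

11    [11]
dup   [11, 11]
over  [11, 11, 11]
-     [11, 0]
-     [11]
-5    [11, -5]
drop  [11]
-6    [11, -6]
drop  [11]
drop  []
80    [80]
11    [80, 11]
mod   [3]
6     [3, 6]
swap  [6, 3]
*     [18]
-4    [18, -4]
6     [18, -4, 6]
over  [18, -4, 6, -4]
dup   [18, -4, 6, -4, -4]
swap  [18, -4, 6, -4, -4]
drop  [18, -4, 6, -4]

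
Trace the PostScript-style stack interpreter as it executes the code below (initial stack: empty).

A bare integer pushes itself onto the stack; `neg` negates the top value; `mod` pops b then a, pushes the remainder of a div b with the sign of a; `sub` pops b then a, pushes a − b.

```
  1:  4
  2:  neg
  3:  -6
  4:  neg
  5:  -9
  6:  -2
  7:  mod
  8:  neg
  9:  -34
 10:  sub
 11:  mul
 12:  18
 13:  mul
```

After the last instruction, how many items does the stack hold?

4   -> 4
neg -> -4
-6  -> -4 -6
neg -> -4 6
-9  -> -4 6 -9
-2  -> -4 6 -9 -2
mod -> -4 6 -1
neg -> -4 6 1
-34 -> -4 6 1 -34
sub -> -4 6 35
mul -> -4 210
18  -> -4 210 18
mul -> -4 3780

2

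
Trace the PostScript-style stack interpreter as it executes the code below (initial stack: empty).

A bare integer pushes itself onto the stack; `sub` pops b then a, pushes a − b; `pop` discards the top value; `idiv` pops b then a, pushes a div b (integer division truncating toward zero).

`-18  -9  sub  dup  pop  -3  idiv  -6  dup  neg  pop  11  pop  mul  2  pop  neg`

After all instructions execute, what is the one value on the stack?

-18  : -18
-9   : -18 -9
sub  : -9
dup  : -9 -9
pop  : -9
-3   : -9 -3
idiv : 3
-6   : 3 -6
dup  : 3 -6 -6
neg  : 3 -6 6
pop  : 3 -6
11   : 3 -6 11
pop  : 3 -6
mul  : -18
2    : -18 2
pop  : -18
neg  : 18

18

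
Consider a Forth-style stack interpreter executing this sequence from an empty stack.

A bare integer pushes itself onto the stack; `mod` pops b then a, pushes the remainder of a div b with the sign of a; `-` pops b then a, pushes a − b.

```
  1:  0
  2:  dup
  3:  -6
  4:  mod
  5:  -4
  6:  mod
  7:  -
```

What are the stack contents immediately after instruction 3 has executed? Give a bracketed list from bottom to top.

0    [0]
dup  [0, 0]
-6   [0, 0, -6]

[0, 0, -6]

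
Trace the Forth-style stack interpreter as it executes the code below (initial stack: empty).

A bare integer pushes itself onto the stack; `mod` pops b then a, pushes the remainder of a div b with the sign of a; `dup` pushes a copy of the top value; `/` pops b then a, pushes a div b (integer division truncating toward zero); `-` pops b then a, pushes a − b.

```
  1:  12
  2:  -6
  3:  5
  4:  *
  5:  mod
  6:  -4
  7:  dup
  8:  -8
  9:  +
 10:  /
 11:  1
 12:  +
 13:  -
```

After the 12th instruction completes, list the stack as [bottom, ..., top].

12  → 12
-6  → 12 -6
5   → 12 -6 5
*   → 12 -30
mod → 12
-4  → 12 -4
dup → 12 -4 -4
-8  → 12 -4 -4 -8
+   → 12 -4 -12
/   → 12 0
1   → 12 0 1
+   → 12 1

[12, 1]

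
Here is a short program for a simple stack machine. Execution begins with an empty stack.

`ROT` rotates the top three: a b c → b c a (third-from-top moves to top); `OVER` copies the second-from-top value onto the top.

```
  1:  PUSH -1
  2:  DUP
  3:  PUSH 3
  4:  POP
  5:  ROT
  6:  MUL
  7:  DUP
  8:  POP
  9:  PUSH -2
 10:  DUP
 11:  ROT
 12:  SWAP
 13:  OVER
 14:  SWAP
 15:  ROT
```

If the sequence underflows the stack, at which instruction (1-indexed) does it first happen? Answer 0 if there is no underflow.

PUSH -1 -> [-1]
DUP     -> [-1, -1]
PUSH 3  -> [-1, -1, 3]
POP     -> [-1, -1]
ROT  — needs 3 operands, stack has 2 → underflow

5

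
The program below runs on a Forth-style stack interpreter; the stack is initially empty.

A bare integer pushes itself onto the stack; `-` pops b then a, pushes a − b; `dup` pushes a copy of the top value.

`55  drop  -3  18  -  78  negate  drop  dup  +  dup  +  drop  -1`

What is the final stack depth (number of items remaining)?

1

55     : [55]
drop   : []
-3     : [-3]
18     : [-3, 18]
-      : [-21]
78     : [-21, 78]
negate : [-21, -78]
drop   : [-21]
dup    : [-21, -21]
+      : [-42]
dup    : [-42, -42]
+      : [-84]
drop   : []
-1     : [-1]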